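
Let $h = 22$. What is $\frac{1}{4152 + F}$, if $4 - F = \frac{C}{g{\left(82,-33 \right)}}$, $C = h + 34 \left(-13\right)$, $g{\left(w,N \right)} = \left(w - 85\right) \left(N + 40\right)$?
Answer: $\frac{1}{4136} \approx 0.00024178$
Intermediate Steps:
$g{\left(w,N \right)} = \left(-85 + w\right) \left(40 + N\right)$
$C = -420$ ($C = 22 + 34 \left(-13\right) = 22 - 442 = -420$)
$F = -16$ ($F = 4 - - \frac{420}{-3400 - -2805 + 40 \cdot 82 - 2706} = 4 - - \frac{420}{-3400 + 2805 + 3280 - 2706} = 4 - - \frac{420}{-21} = 4 - \left(-420\right) \left(- \frac{1}{21}\right) = 4 - 20 = -16$)
$\frac{1}{4152 + F} = \frac{1}{4152 - 16} = \frac{1}{4136}$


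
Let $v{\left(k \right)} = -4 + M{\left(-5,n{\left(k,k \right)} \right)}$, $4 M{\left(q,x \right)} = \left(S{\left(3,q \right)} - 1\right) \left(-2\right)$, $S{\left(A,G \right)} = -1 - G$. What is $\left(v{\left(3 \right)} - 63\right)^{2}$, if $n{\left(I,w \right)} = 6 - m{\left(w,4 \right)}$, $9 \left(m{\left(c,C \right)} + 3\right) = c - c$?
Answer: $\frac{18769}{4} \approx 4692.3$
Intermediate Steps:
$m{\left(c,C \right)} = -3$ ($m{\left(c,C \right)} = -3 + \frac{c - c}{9} = -3 + \frac{1}{9} \cdot 0 = -3 + 0 = -3$)
$n{\left(I,w \right)} = 9$ ($n{\left(I,w \right)} = 6 - -3 = 6 + 3 = 9$)
$M{\left(q,x \right)} = 1 + \frac{q}{2}$ ($M{\left(q,x \right)} = \frac{\left(\left(-1 - q\right) - 1\right) \left(-2\right)}{4} = \frac{\left(-2 - q\right) \left(-2\right)}{4} = \frac{4 + 2 q}{4} = 1 + \frac{q}{2}$)
$v{\left(k \right)} = - \frac{11}{2}$ ($v{\left(k \right)} = -4 + \left(1 + \frac{1}{2} \left(-5\right)\right) = -4 + \left(1 - \frac{5}{2}\right) = -4 - \frac{3}{2} = - \frac{11}{2}$)
$\left(v{\left(3 \right)} - 63\right)^{2} = \left(- \frac{11}{2} - 63\right)^{2} = \left(- \frac{137}{2}\right)^{2} = \frac{18769}{4}$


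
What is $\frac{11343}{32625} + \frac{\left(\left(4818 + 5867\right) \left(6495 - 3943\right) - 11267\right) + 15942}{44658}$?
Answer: $\frac{98920165841}{161885250} \approx 611.05$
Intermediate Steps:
$\frac{11343}{32625} + \frac{\left(\left(4818 + 5867\right) \left(6495 - 3943\right) - 11267\right) + 15942}{44658} = 11343 \cdot \frac{1}{32625} + \left(\left(10685 \cdot 2552 - 11267\right) + 15942\right) \frac{1}{44658} = \frac{3781}{10875} + \left(\left(27268120 - 11267\right) + 15942\right) \frac{1}{44658} = \frac{3781}{10875} + \left(27256853 + 15942\right) \frac{1}{44658} = \frac{3781}{10875} + 27272795 \cdot \frac{1}{44658} = \frac{3781}{10875} + \frac{27272795}{44658} = \frac{98920165841}{161885250}$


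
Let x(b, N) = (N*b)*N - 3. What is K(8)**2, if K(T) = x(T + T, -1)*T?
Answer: 10816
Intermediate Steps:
x(b, N) = -3 + b*N**2 (x(b, N) = b*N**2 - 3 = -3 + b*N**2)
K(T) = T*(-3 + 2*T) (K(T) = (-3 + (T + T)*(-1)**2)*T = (-3 + (2*T)*1)*T = (-3 + 2*T)*T = T*(-3 + 2*T))
K(8)**2 = (8*(-3 + 2*8))**2 = (8*(-3 + 16))**2 = (8*13)**2 = 104**2 = 10816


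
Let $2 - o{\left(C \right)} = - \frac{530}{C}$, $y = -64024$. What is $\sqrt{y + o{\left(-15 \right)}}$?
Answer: $\frac{2 i \sqrt{144129}}{3} \approx 253.1 i$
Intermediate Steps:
$o{\left(C \right)} = 2 + \frac{530}{C}$ ($o{\left(C \right)} = 2 - - \frac{530}{C} = 2 + \frac{530}{C}$)
$\sqrt{y + o{\left(-15 \right)}} = \sqrt{-64024 + \left(2 + \frac{530}{-15}\right)} = \sqrt{-64024 + \left(2 + 530 \left(- \frac{1}{15}\right)\right)} = \sqrt{-64024 + \left(2 - \frac{106}{3}\right)} = \sqrt{-64024 - \frac{100}{3}} = \sqrt{- \frac{192172}{3}} = \frac{2 i \sqrt{144129}}{3}$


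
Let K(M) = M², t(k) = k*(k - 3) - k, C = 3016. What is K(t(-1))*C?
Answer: 75400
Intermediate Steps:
t(k) = -k + k*(-3 + k) (t(k) = k*(-3 + k) - k = -k + k*(-3 + k))
K(t(-1))*C = (-(-4 - 1))²*3016 = (-1*(-5))²*3016 = 5²*3016 = 25*3016 = 75400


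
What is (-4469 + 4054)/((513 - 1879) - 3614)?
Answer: 1/12 ≈ 0.083333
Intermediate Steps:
(-4469 + 4054)/((513 - 1879) - 3614) = -415/(-1366 - 3614) = -415/(-4980) = -415*(-1/4980) = 1/12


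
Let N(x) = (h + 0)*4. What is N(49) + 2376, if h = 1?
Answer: 2380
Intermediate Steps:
N(x) = 4 (N(x) = (1 + 0)*4 = 1*4 = 4)
N(49) + 2376 = 4 + 2376 = 2380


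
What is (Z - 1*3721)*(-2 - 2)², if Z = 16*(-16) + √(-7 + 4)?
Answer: -63632 + 16*I*√3 ≈ -63632.0 + 27.713*I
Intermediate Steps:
Z = -256 + I*√3 (Z = -256 + √(-3) = -256 + I*√3 ≈ -256.0 + 1.732*I)
(Z - 1*3721)*(-2 - 2)² = ((-256 + I*√3) - 1*3721)*(-2 - 2)² = ((-256 + I*√3) - 3721)*(-4)² = (-3977 + I*√3)*16 = -63632 + 16*I*√3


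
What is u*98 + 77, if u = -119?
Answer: -11585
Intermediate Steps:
u*98 + 77 = -119*98 + 77 = -11662 + 77 = -11585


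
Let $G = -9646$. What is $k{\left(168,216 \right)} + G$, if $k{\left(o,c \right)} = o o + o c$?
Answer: $54866$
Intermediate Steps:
$k{\left(o,c \right)} = o^{2} + c o$
$k{\left(168,216 \right)} + G = 168 \left(216 + 168\right) - 9646 = 168 \cdot 384 - 9646 = 64512 - 9646 = 54866$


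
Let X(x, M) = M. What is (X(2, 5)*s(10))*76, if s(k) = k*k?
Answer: 38000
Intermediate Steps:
s(k) = k²
(X(2, 5)*s(10))*76 = (5*10²)*76 = (5*100)*76 = 500*76 = 38000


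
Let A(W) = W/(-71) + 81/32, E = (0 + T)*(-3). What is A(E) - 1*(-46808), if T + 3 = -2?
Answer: 106353047/2272 ≈ 46810.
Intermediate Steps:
T = -5 (T = -3 - 2 = -5)
E = 15 (E = (0 - 5)*(-3) = -5*(-3) = 15)
A(W) = 81/32 - W/71 (A(W) = W*(-1/71) + 81*(1/32) = -W/71 + 81/32 = 81/32 - W/71)
A(E) - 1*(-46808) = (81/32 - 1/71*15) - 1*(-46808) = (81/32 - 15/71) + 46808 = 5271/2272 + 46808 = 106353047/2272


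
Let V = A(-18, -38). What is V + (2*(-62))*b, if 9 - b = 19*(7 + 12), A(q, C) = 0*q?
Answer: 43648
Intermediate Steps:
A(q, C) = 0
V = 0
b = -352 (b = 9 - 19*(7 + 12) = 9 - 19*19 = 9 - 1*361 = 9 - 361 = -352)
V + (2*(-62))*b = 0 + (2*(-62))*(-352) = 0 - 124*(-352) = 0 + 43648 = 43648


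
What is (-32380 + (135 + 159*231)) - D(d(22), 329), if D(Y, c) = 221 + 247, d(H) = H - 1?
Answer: 4016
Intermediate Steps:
d(H) = -1 + H
D(Y, c) = 468
(-32380 + (135 + 159*231)) - D(d(22), 329) = (-32380 + (135 + 159*231)) - 1*468 = (-32380 + (135 + 36729)) - 468 = (-32380 + 36864) - 468 = 4484 - 468 = 4016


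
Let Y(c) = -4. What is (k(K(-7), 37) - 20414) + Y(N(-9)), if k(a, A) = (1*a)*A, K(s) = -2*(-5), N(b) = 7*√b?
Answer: -20048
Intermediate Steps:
K(s) = 10
k(a, A) = A*a (k(a, A) = a*A = A*a)
(k(K(-7), 37) - 20414) + Y(N(-9)) = (37*10 - 20414) - 4 = (370 - 20414) - 4 = -20044 - 4 = -20048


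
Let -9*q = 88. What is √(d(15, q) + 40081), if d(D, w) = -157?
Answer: 6*√1109 ≈ 199.81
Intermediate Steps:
q = -88/9 (q = -⅑*88 = -88/9 ≈ -9.7778)
√(d(15, q) + 40081) = √(-157 + 40081) = √39924 = 6*√1109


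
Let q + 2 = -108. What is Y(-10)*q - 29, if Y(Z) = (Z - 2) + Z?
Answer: 2391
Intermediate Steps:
Y(Z) = -2 + 2*Z (Y(Z) = (-2 + Z) + Z = -2 + 2*Z)
q = -110 (q = -2 - 108 = -110)
Y(-10)*q - 29 = (-2 + 2*(-10))*(-110) - 29 = (-2 - 20)*(-110) - 29 = -22*(-110) - 29 = 2420 - 29 = 2391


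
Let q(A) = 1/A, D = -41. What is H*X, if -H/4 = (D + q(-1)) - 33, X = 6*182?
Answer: 327600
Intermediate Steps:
X = 1092
H = 300 (H = -4*((-41 + 1/(-1)) - 33) = -4*((-41 - 1) - 33) = -4*(-42 - 33) = -4*(-75) = 300)
H*X = 300*1092 = 327600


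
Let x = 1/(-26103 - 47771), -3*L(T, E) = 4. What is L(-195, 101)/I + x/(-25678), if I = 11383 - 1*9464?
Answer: -7587740531/10920663845004 ≈ -0.00069481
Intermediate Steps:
L(T, E) = -4/3 (L(T, E) = -1/3*4 = -4/3)
I = 1919 (I = 11383 - 9464 = 1919)
x = -1/73874 (x = 1/(-73874) = -1/73874 ≈ -1.3537e-5)
L(-195, 101)/I + x/(-25678) = -4/3/1919 - 1/73874/(-25678) = -4/3*1/1919 - 1/73874*(-1/25678) = -4/5757 + 1/1896936572 = -7587740531/10920663845004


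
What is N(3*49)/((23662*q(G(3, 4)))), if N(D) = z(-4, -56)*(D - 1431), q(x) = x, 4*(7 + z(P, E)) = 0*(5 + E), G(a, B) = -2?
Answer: -2247/11831 ≈ -0.18992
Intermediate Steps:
z(P, E) = -7 (z(P, E) = -7 + (0*(5 + E))/4 = -7 + (¼)*0 = -7 + 0 = -7)
N(D) = 10017 - 7*D (N(D) = -7*(D - 1431) = -7*(-1431 + D) = 10017 - 7*D)
N(3*49)/((23662*q(G(3, 4)))) = (10017 - 21*49)/((23662*(-2))) = (10017 - 7*147)/(-47324) = (10017 - 1029)*(-1/47324) = 8988*(-1/47324) = -2247/11831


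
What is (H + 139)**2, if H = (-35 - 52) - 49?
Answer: 9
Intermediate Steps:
H = -136 (H = -87 - 49 = -136)
(H + 139)**2 = (-136 + 139)**2 = 3**2 = 9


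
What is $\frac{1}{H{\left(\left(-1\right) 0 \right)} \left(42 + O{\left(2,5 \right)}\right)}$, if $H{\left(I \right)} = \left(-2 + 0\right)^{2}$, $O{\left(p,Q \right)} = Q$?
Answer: $\frac{1}{188} \approx 0.0053191$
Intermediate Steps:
$H{\left(I \right)} = 4$ ($H{\left(I \right)} = \left(-2\right)^{2} = 4$)
$\frac{1}{H{\left(\left(-1\right) 0 \right)} \left(42 + O{\left(2,5 \right)}\right)} = \frac{1}{4 \left(42 + 5\right)} = \frac{1}{4 \cdot 47} = \frac{1}{188}$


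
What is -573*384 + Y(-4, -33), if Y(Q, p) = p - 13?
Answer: -220078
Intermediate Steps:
Y(Q, p) = -13 + p
-573*384 + Y(-4, -33) = -573*384 + (-13 - 33) = -220032 - 46 = -220078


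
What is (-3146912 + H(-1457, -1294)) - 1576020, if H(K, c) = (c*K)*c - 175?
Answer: -2444376359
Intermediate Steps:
H(K, c) = -175 + K*c**2 (H(K, c) = (K*c)*c - 175 = K*c**2 - 175 = -175 + K*c**2)
(-3146912 + H(-1457, -1294)) - 1576020 = (-3146912 + (-175 - 1457*(-1294)**2)) - 1576020 = (-3146912 + (-175 - 1457*1674436)) - 1576020 = (-3146912 + (-175 - 2439653252)) - 1576020 = (-3146912 - 2439653427) - 1576020 = -2442800339 - 1576020 = -2444376359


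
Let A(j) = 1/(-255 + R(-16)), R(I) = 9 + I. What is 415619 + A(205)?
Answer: 108892177/262 ≈ 4.1562e+5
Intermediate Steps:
A(j) = -1/262 (A(j) = 1/(-255 + (9 - 16)) = 1/(-255 - 7) = 1/(-262) = -1/262)
415619 + A(205) = 415619 - 1/262 = 108892177/262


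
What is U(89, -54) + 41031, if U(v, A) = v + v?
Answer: 41209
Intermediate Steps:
U(v, A) = 2*v
U(89, -54) + 41031 = 2*89 + 41031 = 178 + 41031 = 41209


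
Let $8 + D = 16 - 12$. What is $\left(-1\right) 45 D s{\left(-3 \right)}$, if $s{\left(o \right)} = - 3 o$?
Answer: $1620$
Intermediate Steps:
$D = -4$ ($D = -8 + \left(16 - 12\right) = -8 + 4 = -4$)
$\left(-1\right) 45 D s{\left(-3 \right)} = \left(-1\right) 45 \left(-4\right) \left(\left(-3\right) \left(-3\right)\right) = \left(-45\right) \left(-4\right) 9 = 180 \cdot 9 = 1620$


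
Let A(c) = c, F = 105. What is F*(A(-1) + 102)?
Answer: 10605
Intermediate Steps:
F*(A(-1) + 102) = 105*(-1 + 102) = 105*101 = 10605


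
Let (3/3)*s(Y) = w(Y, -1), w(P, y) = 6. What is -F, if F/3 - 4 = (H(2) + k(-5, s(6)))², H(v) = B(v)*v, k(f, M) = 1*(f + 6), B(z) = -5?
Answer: -255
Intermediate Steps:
s(Y) = 6
k(f, M) = 6 + f (k(f, M) = 1*(6 + f) = 6 + f)
H(v) = -5*v
F = 255 (F = 12 + 3*(-5*2 + (6 - 5))² = 12 + 3*(-10 + 1)² = 12 + 3*(-9)² = 12 + 3*81 = 12 + 243 = 255)
-F = -1*255 = -255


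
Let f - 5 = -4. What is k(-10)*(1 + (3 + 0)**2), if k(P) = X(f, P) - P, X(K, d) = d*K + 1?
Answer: 10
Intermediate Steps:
f = 1 (f = 5 - 4 = 1)
X(K, d) = 1 + K*d (X(K, d) = K*d + 1 = 1 + K*d)
k(P) = 1 (k(P) = (1 + 1*P) - P = (1 + P) - P = 1)
k(-10)*(1 + (3 + 0)**2) = 1*(1 + (3 + 0)**2) = 1*(1 + 3**2) = 1*(1 + 9) = 1*10 = 10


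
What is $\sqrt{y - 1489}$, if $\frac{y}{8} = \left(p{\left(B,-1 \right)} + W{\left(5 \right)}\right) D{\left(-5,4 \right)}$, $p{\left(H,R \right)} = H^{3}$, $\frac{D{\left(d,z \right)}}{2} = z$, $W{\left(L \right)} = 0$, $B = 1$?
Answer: $5 i \sqrt{57} \approx 37.749 i$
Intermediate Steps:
$D{\left(d,z \right)} = 2 z$
$y = 64$ ($y = 8 \left(1^{3} + 0\right) 2 \cdot 4 = 8 \left(1 + 0\right) 8 = 8 \cdot 1 \cdot 8 = 8 \cdot 8 = 64$)
$\sqrt{y - 1489} = \sqrt{64 - 1489} = \sqrt{-1425} = 5 i \sqrt{57}$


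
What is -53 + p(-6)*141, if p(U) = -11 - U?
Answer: -758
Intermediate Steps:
-53 + p(-6)*141 = -53 + (-11 - 1*(-6))*141 = -53 + (-11 + 6)*141 = -53 - 5*141 = -53 - 705 = -758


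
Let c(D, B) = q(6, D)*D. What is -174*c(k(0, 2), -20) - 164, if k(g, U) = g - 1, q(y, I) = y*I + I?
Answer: -1382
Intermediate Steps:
q(y, I) = I + I*y (q(y, I) = I*y + I = I + I*y)
k(g, U) = -1 + g
c(D, B) = 7*D² (c(D, B) = (D*(1 + 6))*D = (D*7)*D = (7*D)*D = 7*D²)
-174*c(k(0, 2), -20) - 164 = -1218*(-1 + 0)² - 164 = -1218*(-1)² - 164 = -1218 - 164 = -1382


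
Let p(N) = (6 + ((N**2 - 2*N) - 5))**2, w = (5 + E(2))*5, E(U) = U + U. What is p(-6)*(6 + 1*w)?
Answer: 122451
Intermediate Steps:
E(U) = 2*U
w = 45 (w = (5 + 2*2)*5 = (5 + 4)*5 = 9*5 = 45)
p(N) = (1 + N**2 - 2*N)**2 (p(N) = (6 + (-5 + N**2 - 2*N))**2 = (1 + N**2 - 2*N)**2)
p(-6)*(6 + 1*w) = (1 + (-6)**2 - 2*(-6))**2*(6 + 1*45) = (1 + 36 + 12)**2*(6 + 45) = 49**2*51 = 2401*51 = 122451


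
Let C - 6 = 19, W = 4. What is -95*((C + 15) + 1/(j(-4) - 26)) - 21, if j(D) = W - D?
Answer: -68683/18 ≈ -3815.7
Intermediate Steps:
C = 25 (C = 6 + 19 = 25)
j(D) = 4 - D
-95*((C + 15) + 1/(j(-4) - 26)) - 21 = -95*((25 + 15) + 1/((4 - 1*(-4)) - 26)) - 21 = -95*(40 + 1/((4 + 4) - 26)) - 21 = -95*(40 + 1/(8 - 26)) - 21 = -95*(40 + 1/(-18)) - 21 = -95*(40 - 1/18) - 21 = -95*719/18 - 21 = -68305/18 - 21 = -68683/18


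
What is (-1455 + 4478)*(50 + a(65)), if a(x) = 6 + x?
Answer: 365783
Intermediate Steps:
(-1455 + 4478)*(50 + a(65)) = (-1455 + 4478)*(50 + (6 + 65)) = 3023*(50 + 71) = 3023*121 = 365783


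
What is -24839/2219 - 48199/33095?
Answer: -929000286/73437805 ≈ -12.650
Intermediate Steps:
-24839/2219 - 48199/33095 = -929000286/73437805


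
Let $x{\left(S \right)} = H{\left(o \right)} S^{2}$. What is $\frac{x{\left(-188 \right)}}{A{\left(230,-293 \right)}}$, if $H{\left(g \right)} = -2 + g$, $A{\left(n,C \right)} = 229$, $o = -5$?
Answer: $- \frac{247408}{229} \approx -1080.4$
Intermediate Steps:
$x{\left(S \right)} = - 7 S^{2}$ ($x{\left(S \right)} = \left(-2 - 5\right) S^{2} = - 7 S^{2}$)
$\frac{x{\left(-188 \right)}}{A{\left(230,-293 \right)}} = \frac{\left(-7\right) \left(-188\right)^{2}}{229} = \left(-7\right) 35344 \cdot \frac{1}{229} = \left(-247408\right) \frac{1}{229} = - \frac{247408}{229}$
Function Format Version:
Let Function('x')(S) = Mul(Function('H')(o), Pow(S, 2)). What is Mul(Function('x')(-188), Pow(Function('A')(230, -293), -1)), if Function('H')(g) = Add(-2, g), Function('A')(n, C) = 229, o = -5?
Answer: Rational(-247408, 229) ≈ -1080.4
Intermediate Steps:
Function('x')(S) = Mul(-7, Pow(S, 2)) (Function('x')(S) = Mul(Add(-2, -5), Pow(S, 2)) = Mul(-7, Pow(S, 2)))
Mul(Function('x')(-188), Pow(Function('A')(230, -293), -1)) = Mul(Mul(-7, Pow(-188, 2)), Pow(229, -1)) = Mul(Mul(-7, 35344), Rational(1, 229)) = Mul(-247408, Rational(1, 229)) = Rational(-247408, 229)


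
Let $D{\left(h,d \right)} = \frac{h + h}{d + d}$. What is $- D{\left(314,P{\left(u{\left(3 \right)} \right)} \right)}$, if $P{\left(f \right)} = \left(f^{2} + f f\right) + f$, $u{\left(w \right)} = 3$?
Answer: $- \frac{314}{21} \approx -14.952$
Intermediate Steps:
$P{\left(f \right)} = f + 2 f^{2}$ ($P{\left(f \right)} = \left(f^{2} + f^{2}\right) + f = 2 f^{2} + f = f + 2 f^{2}$)
$D{\left(h,d \right)} = \frac{h}{d}$ ($D{\left(h,d \right)} = \frac{2 h}{2 d} = 2 h \frac{1}{2 d} = \frac{h}{d}$)
$- D{\left(314,P{\left(u{\left(3 \right)} \right)} \right)} = - \frac{314}{3 \left(1 + 2 \cdot 3\right)} = - \frac{314}{3 \left(1 + 6\right)} = - \frac{314}{3 \cdot 7} = - \frac{314}{21}$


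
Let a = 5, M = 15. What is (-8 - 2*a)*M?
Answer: -270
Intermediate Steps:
(-8 - 2*a)*M = (-8 - 2*5)*15 = (-8 - 10)*15 = -18*15 = -270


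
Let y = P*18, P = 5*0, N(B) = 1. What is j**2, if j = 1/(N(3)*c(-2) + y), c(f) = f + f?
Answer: 1/16 ≈ 0.062500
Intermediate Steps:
P = 0
c(f) = 2*f
y = 0 (y = 0*18 = 0)
j = -1/4 (j = 1/(1*(2*(-2)) + 0) = 1/(1*(-4) + 0) = 1/(-4 + 0) = 1/(-4) = -1/4 ≈ -0.25000)
j**2 = (-1/4)**2 = 1/16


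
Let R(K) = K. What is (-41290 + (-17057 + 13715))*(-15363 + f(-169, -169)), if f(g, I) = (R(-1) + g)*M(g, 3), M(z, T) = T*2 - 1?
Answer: 723618616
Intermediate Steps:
M(z, T) = -1 + 2*T (M(z, T) = 2*T - 1 = -1 + 2*T)
f(g, I) = -5 + 5*g (f(g, I) = (-1 + g)*(-1 + 2*3) = (-1 + g)*(-1 + 6) = (-1 + g)*5 = -5 + 5*g)
(-41290 + (-17057 + 13715))*(-15363 + f(-169, -169)) = (-41290 + (-17057 + 13715))*(-15363 + (-5 + 5*(-169))) = (-41290 - 3342)*(-15363 + (-5 - 845)) = -44632*(-15363 - 850) = -44632*(-16213) = 723618616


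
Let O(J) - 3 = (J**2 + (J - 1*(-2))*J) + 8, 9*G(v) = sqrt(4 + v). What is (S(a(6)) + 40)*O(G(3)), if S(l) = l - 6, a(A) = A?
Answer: 36200/81 + 80*sqrt(7)/9 ≈ 470.43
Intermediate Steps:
S(l) = -6 + l
G(v) = sqrt(4 + v)/9
O(J) = 11 + J**2 + J*(2 + J) (O(J) = 3 + ((J**2 + (J - 1*(-2))*J) + 8) = 3 + ((J**2 + (J + 2)*J) + 8) = 3 + ((J**2 + (2 + J)*J) + 8) = 3 + ((J**2 + J*(2 + J)) + 8) = 3 + (8 + J**2 + J*(2 + J)) = 11 + J**2 + J*(2 + J))
(S(a(6)) + 40)*O(G(3)) = ((-6 + 6) + 40)*(11 + 2*(sqrt(4 + 3)/9) + 2*(sqrt(4 + 3)/9)**2) = (0 + 40)*(11 + 2*(sqrt(7)/9) + 2*(sqrt(7)/9)**2) = 40*(11 + 2*sqrt(7)/9 + 2*(7/81)) = 40*(11 + 2*sqrt(7)/9 + 14/81) = 40*(905/81 + 2*sqrt(7)/9) = 36200/81 + 80*sqrt(7)/9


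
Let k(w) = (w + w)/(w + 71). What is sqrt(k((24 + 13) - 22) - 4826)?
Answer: I*sqrt(8922629)/43 ≈ 69.467*I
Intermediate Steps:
k(w) = 2*w/(71 + w) (k(w) = (2*w)/(71 + w) = 2*w/(71 + w))
sqrt(k((24 + 13) - 22) - 4826) = sqrt(2*((24 + 13) - 22)/(71 + ((24 + 13) - 22)) - 4826) = sqrt(2*(37 - 22)/(71 + (37 - 22)) - 4826) = sqrt(2*15/(71 + 15) - 4826) = sqrt(2*15/86 - 4826) = sqrt(2*15*(1/86) - 4826) = sqrt(15/43 - 4826) = sqrt(-207503/43) = I*sqrt(8922629)/43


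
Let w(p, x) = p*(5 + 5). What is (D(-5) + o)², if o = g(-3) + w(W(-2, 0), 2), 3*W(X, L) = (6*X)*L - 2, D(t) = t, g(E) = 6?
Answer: 289/9 ≈ 32.111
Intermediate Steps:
W(X, L) = -⅔ + 2*L*X (W(X, L) = ((6*X)*L - 2)/3 = (6*L*X - 2)/3 = (-2 + 6*L*X)/3 = -⅔ + 2*L*X)
w(p, x) = 10*p (w(p, x) = p*10 = 10*p)
o = -⅔ (o = 6 + 10*(-⅔ + 2*0*(-2)) = 6 + 10*(-⅔ + 0) = 6 + 10*(-⅔) = 6 - 20/3 = -⅔ ≈ -0.66667)
(D(-5) + o)² = (-5 - ⅔)² = (-17/3)² = 289/9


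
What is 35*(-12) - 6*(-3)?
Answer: -402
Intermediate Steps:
35*(-12) - 6*(-3) = -420 - 1*(-18) = -420 + 18 = -402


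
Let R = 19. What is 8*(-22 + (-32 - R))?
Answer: -584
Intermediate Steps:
8*(-22 + (-32 - R)) = 8*(-22 + (-32 - 1*19)) = 8*(-22 + (-32 - 19)) = 8*(-22 - 51) = 8*(-73) = -584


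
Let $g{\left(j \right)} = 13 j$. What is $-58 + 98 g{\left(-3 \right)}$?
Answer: $-3880$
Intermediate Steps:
$-58 + 98 g{\left(-3 \right)} = -58 + 98 \cdot 13 \left(-3\right) = -58 + 98 \left(-39\right) = -58 - 3822 = -3880$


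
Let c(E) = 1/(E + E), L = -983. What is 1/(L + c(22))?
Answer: -44/43251 ≈ -0.0010173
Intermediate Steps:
c(E) = 1/(2*E)
1/(L + c(22)) = 1/(-983 + (½)/22) = 1/(-983 + (½)*(1/22)) = 1/(-983 + 1/44) = 1/(-43251/44) = -44/43251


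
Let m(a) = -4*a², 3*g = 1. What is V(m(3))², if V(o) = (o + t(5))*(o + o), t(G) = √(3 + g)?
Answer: 6735744 - 124416*√30 ≈ 6.0543e+6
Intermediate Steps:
g = ⅓ (g = (⅓)*1 = ⅓ ≈ 0.33333)
t(G) = √30/3 (t(G) = √(3 + ⅓) = √(10/3) = √30/3)
V(o) = 2*o*(o + √30/3) (V(o) = (o + √30/3)*(o + o) = (o + √30/3)*(2*o) = 2*o*(o + √30/3))
V(m(3))² = (2*(-4*3²)*(√30 + 3*(-4*3²))/3)² = (2*(-4*9)*(√30 + 3*(-4*9))/3)² = ((⅔)*(-36)*(√30 + 3*(-36)))² = ((⅔)*(-36)*(√30 - 108))² = ((⅔)*(-36)*(-108 + √30))² = (2592 - 24*√30)²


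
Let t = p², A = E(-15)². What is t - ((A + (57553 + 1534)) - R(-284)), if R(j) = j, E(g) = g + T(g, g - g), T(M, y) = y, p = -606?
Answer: 307640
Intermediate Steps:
E(g) = g (E(g) = g + (g - g) = g + 0 = g)
A = 225 (A = (-15)² = 225)
t = 367236 (t = (-606)² = 367236)
t - ((A + (57553 + 1534)) - R(-284)) = 367236 - ((225 + (57553 + 1534)) - 1*(-284)) = 367236 - ((225 + 59087) + 284) = 367236 - (59312 + 284) = 367236 - 1*59596 = 367236 - 59596 = 307640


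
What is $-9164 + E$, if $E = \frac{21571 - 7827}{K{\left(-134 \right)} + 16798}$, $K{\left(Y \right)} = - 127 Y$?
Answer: $- \frac{38734510}{4227} \approx -9163.6$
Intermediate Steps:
$E = \frac{1718}{4227}$ ($E = \frac{21571 - 7827}{\left(-127\right) \left(-134\right) + 16798} = \frac{13744}{17018 + 16798} = \frac{13744}{33816} = 13744 \cdot \frac{1}{33816} = \frac{1718}{4227} \approx 0.40644$)
$-9164 + E = -9164 + \frac{1718}{4227} = - \frac{38734510}{4227}$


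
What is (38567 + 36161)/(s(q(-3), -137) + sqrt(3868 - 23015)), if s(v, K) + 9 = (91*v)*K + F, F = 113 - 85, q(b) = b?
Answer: 2796321760/1400275547 - 74728*I*sqrt(19147)/1400275547 ≈ 1.997 - 0.0073845*I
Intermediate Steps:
F = 28
s(v, K) = 19 + 91*K*v (s(v, K) = -9 + ((91*v)*K + 28) = -9 + (91*K*v + 28) = -9 + (28 + 91*K*v) = 19 + 91*K*v)
(38567 + 36161)/(s(q(-3), -137) + sqrt(3868 - 23015)) = (38567 + 36161)/((19 + 91*(-137)*(-3)) + sqrt(3868 - 23015)) = 74728/((19 + 37401) + sqrt(-19147)) = 74728/(37420 + I*sqrt(19147))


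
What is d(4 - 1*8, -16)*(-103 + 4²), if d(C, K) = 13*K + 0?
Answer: 18096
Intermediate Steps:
d(C, K) = 13*K
d(4 - 1*8, -16)*(-103 + 4²) = (13*(-16))*(-103 + 4²) = -208*(-103 + 16) = -208*(-87) = 18096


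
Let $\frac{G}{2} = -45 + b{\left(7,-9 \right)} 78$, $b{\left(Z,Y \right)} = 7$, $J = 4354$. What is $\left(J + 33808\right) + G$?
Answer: $39164$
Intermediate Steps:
$G = 1002$ ($G = 2 \left(-45 + 7 \cdot 78\right) = 2 \left(-45 + 546\right) = 2 \cdot 501 = 1002$)
$\left(J + 33808\right) + G = \left(4354 + 33808\right) + 1002 = 38162 + 1002 = 39164$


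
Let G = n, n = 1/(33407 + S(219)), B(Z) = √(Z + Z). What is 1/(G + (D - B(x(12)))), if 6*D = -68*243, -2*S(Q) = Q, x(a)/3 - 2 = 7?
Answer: -6106849005830/16818142236514517 + 13304682075*√6/33636284473029034 ≈ -0.00036214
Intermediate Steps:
x(a) = 27 (x(a) = 6 + 3*7 = 6 + 21 = 27)
S(Q) = -Q/2
D = -2754 (D = (-68*243)/6 = (⅙)*(-16524) = -2754)
B(Z) = √2*√Z (B(Z) = √(2*Z) = √2*√Z)
n = 2/66595 (n = 1/(33407 - ½*219) = 1/(33407 - 219/2) = 1/(66595/2) = 2/66595 ≈ 3.0032e-5)
G = 2/66595 ≈ 3.0032e-5
1/(G + (D - B(x(12)))) = 1/(2/66595 + (-2754 - √2*√27)) = 1/(2/66595 + (-2754 - √2*3*√3)) = 1/(2/66595 + (-2754 - 3*√6)) = 1/(-183402628/66595 - 3*√6)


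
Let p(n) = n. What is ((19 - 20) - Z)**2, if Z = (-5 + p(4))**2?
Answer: 4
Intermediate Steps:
Z = 1 (Z = (-5 + 4)**2 = (-1)**2 = 1)
((19 - 20) - Z)**2 = ((19 - 20) - 1*1)**2 = (-1 - 1)**2 = (-2)**2 = 4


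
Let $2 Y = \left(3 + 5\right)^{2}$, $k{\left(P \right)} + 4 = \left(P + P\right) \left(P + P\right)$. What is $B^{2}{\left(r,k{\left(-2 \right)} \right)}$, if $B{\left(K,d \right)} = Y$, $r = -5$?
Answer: $1024$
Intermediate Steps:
$k{\left(P \right)} = -4 + 4 P^{2}$ ($k{\left(P \right)} = -4 + \left(P + P\right) \left(P + P\right) = -4 + 2 P 2 P = -4 + 4 P^{2}$)
$Y = 32$ ($Y = \frac{\left(3 + 5\right)^{2}}{2} = \frac{8^{2}}{2} = \frac{1}{2} \cdot 64 = 32$)
$B{\left(K,d \right)} = 32$
$B^{2}{\left(r,k{\left(-2 \right)} \right)} = 32^{2} = 1024$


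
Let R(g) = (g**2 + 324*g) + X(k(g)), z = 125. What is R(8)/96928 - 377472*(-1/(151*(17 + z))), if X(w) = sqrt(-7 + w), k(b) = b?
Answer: 18322288705/1039165088 ≈ 17.632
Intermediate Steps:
R(g) = g**2 + sqrt(-7 + g) + 324*g (R(g) = (g**2 + 324*g) + sqrt(-7 + g) = g**2 + sqrt(-7 + g) + 324*g)
R(8)/96928 - 377472*(-1/(151*(17 + z))) = (8**2 + sqrt(-7 + 8) + 324*8)/96928 - 377472*(-1/(151*(17 + 125))) = (64 + sqrt(1) + 2592)*(1/96928) - 377472/(142*(-151)) = (64 + 1 + 2592)*(1/96928) - 377472/(-21442) = 2657*(1/96928) - 377472*(-1/21442) = 2657/96928 + 188736/10721 = 18322288705/1039165088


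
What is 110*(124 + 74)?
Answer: 21780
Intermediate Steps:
110*(124 + 74) = 110*198 = 21780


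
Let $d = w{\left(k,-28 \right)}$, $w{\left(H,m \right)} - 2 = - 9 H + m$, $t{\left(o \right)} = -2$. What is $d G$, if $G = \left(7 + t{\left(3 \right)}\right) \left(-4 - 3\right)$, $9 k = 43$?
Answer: $2415$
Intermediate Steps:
$k = \frac{43}{9}$ ($k = \frac{1}{9} \cdot 43 = \frac{43}{9} \approx 4.7778$)
$G = -35$ ($G = \left(7 - 2\right) \left(-4 - 3\right) = 5 \left(-7\right) = -35$)
$w{\left(H,m \right)} = 2 + m - 9 H$ ($w{\left(H,m \right)} = 2 - \left(- m + 9 H\right) = 2 + m - 9 H$)
$d = -69$ ($d = 2 - 28 - 43 = -69$)
$d G = \left(-69\right) \left(-35\right) = 2415$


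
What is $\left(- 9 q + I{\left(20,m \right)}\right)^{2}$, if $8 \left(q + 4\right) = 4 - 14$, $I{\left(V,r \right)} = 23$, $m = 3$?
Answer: $\frac{78961}{16} \approx 4935.1$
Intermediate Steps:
$q = - \frac{21}{4}$ ($q = -4 + \frac{4 - 14}{8} = -4 + \frac{1}{8} \left(-10\right) = -4 - \frac{5}{4} = - \frac{21}{4} \approx -5.25$)
$\left(- 9 q + I{\left(20,m \right)}\right)^{2} = \left(\left(-9\right) \left(- \frac{21}{4}\right) + 23\right)^{2} = \left(\frac{189}{4} + 23\right)^{2} = \left(\frac{281}{4}\right)^{2} = \frac{78961}{16}$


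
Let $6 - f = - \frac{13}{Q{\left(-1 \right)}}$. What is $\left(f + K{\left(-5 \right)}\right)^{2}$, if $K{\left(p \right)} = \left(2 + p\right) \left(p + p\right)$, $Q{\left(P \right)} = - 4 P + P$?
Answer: $\frac{14641}{9} \approx 1626.8$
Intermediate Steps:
$Q{\left(P \right)} = - 3 P$
$K{\left(p \right)} = 2 p \left(2 + p\right)$ ($K{\left(p \right)} = \left(2 + p\right) 2 p = 2 p \left(2 + p\right)$)
$f = \frac{31}{3}$ ($f = 6 - - \frac{13}{\left(-3\right) \left(-1\right)} = 6 - - \frac{13}{3} = 6 + \frac{13}{3} = \frac{31}{3} \approx 10.333$)
$\left(f + K{\left(-5 \right)}\right)^{2} = \left(\frac{31}{3} + 2 \left(-5\right) \left(2 - 5\right)\right)^{2} = \left(\frac{31}{3} + 2 \left(-5\right) \left(-3\right)\right)^{2} = \left(\frac{31}{3} + 30\right)^{2} = \left(\frac{121}{3}\right)^{2} = \frac{14641}{9}$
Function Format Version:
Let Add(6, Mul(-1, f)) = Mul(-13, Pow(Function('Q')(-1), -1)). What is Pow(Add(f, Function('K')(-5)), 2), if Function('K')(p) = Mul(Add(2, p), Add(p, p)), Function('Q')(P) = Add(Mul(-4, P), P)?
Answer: Rational(14641, 9) ≈ 1626.8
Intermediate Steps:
Function('Q')(P) = Mul(-3, P)
Function('K')(p) = Mul(2, p, Add(2, p)) (Function('K')(p) = Mul(Add(2, p), Mul(2, p)) = Mul(2, p, Add(2, p)))
f = Rational(31, 3) (f = Add(6, Mul(-1, Mul(-13, Pow(Mul(-3, -1), -1)))) = Add(6, Mul(-1, Mul(-13, Pow(3, -1)))) = Add(6, Mul(-1, Mul(-13, Rational(1, 3)))) = Add(6, Mul(-1, Rational(-13, 3))) = Add(6, Rational(13, 3)) = Rational(31, 3) ≈ 10.333)
Pow(Add(f, Function('K')(-5)), 2) = Pow(Add(Rational(31, 3), Mul(2, -5, Add(2, -5))), 2) = Pow(Add(Rational(31, 3), Mul(2, -5, -3)), 2) = Pow(Add(Rational(31, 3), 30), 2) = Pow(Rational(121, 3), 2) = Rational(14641, 9)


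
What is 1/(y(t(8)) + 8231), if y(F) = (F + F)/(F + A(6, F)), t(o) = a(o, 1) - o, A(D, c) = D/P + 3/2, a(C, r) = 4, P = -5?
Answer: 37/304627 ≈ 0.00012146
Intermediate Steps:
A(D, c) = 3/2 - D/5 (A(D, c) = D/(-5) + 3/2 = D*(-⅕) + 3*(½) = -D/5 + 3/2 = 3/2 - D/5)
t(o) = 4 - o
y(F) = 2*F/(3/10 + F) (y(F) = (F + F)/(F + (3/2 - ⅕*6)) = (2*F)/(F + (3/2 - 6/5)) = (2*F)/(F + 3/10) = (2*F)/(3/10 + F) = 2*F/(3/10 + F))
1/(y(t(8)) + 8231) = 1/(20*(4 - 1*8)/(3 + 10*(4 - 1*8)) + 8231) = 1/(20*(4 - 8)/(3 + 10*(4 - 8)) + 8231) = 1/(20*(-4)/(3 + 10*(-4)) + 8231) = 1/(20*(-4)/(3 - 40) + 8231) = 1/(20*(-4)/(-37) + 8231) = 1/(20*(-4)*(-1/37) + 8231) = 1/(80/37 + 8231) = 1/(304627/37) = 37/304627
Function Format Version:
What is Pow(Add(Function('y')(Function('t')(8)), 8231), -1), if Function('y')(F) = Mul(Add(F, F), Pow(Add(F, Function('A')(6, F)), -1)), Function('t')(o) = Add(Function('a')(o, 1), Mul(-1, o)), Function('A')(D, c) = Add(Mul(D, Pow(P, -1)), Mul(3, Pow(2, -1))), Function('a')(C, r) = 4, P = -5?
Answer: Rational(37, 304627) ≈ 0.00012146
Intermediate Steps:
Function('A')(D, c) = Add(Rational(3, 2), Mul(Rational(-1, 5), D)) (Function('A')(D, c) = Add(Mul(D, Pow(-5, -1)), Mul(3, Pow(2, -1))) = Add(Mul(D, Rational(-1, 5)), Mul(3, Rational(1, 2))) = Add(Mul(Rational(-1, 5), D), Rational(3, 2)) = Add(Rational(3, 2), Mul(Rational(-1, 5), D)))
Function('t')(o) = Add(4, Mul(-1, o))
Function('y')(F) = Mul(2, F, Pow(Add(Rational(3, 10), F), -1)) (Function('y')(F) = Mul(Add(F, F), Pow(Add(F, Add(Rational(3, 2), Mul(Rational(-1, 5), 6))), -1)) = Mul(Mul(2, F), Pow(Add(F, Add(Rational(3, 2), Rational(-6, 5))), -1)) = Mul(Mul(2, F), Pow(Add(F, Rational(3, 10)), -1)) = Mul(Mul(2, F), Pow(Add(Rational(3, 10), F), -1)) = Mul(2, F, Pow(Add(Rational(3, 10), F), -1)))
Pow(Add(Function('y')(Function('t')(8)), 8231), -1) = Pow(Add(Mul(20, Add(4, Mul(-1, 8)), Pow(Add(3, Mul(10, Add(4, Mul(-1, 8)))), -1)), 8231), -1) = Pow(Add(Mul(20, Add(4, -8), Pow(Add(3, Mul(10, Add(4, -8))), -1)), 8231), -1) = Pow(Add(Mul(20, -4, Pow(Add(3, Mul(10, -4)), -1)), 8231), -1) = Pow(Add(Mul(20, -4, Pow(Add(3, -40), -1)), 8231), -1) = Pow(Add(Mul(20, -4, Pow(-37, -1)), 8231), -1) = Pow(Add(Mul(20, -4, Rational(-1, 37)), 8231), -1) = Pow(Add(Rational(80, 37), 8231), -1) = Pow(Rational(304627, 37), -1) = Rational(37, 304627)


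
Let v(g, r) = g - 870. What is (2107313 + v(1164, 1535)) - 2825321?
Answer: -717714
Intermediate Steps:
v(g, r) = -870 + g
(2107313 + v(1164, 1535)) - 2825321 = (2107313 + (-870 + 1164)) - 2825321 = (2107313 + 294) - 2825321 = 2107607 - 2825321 = -717714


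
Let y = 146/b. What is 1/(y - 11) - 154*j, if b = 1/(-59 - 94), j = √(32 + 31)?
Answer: -1/22349 - 462*√7 ≈ -1222.3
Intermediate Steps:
j = 3*√7 (j = √63 = 3*√7 ≈ 7.9373)
b = -1/153 (b = 1/(-153) = -1/153 ≈ -0.0065359)
y = -22338 (y = 146/(-1/153) = 146*(-153) = -22338)
1/(y - 11) - 154*j = 1/(-22338 - 11) - 462*√7 = 1/(-22349) - 462*√7 = -1/22349 - 462*√7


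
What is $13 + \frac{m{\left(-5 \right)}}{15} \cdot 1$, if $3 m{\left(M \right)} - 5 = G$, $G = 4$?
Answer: $\frac{66}{5} \approx 13.2$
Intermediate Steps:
$m{\left(M \right)} = 3$ ($m{\left(M \right)} = \frac{5}{3} + \frac{1}{3} \cdot 4 = \frac{5}{3} + \frac{4}{3} = 3$)
$13 + \frac{m{\left(-5 \right)}}{15} \cdot 1 = 13 + \frac{3}{15} \cdot 1 = 13 + 3 \cdot \frac{1}{15} \cdot 1 = 13 + \frac{1}{5} \cdot 1 = 13 + \frac{1}{5} = \frac{66}{5}$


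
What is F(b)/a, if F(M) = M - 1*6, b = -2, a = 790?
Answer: -4/395 ≈ -0.010127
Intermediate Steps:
F(M) = -6 + M (F(M) = M - 6 = -6 + M)
F(b)/a = (-6 - 2)/790 = -8*1/790 = -4/395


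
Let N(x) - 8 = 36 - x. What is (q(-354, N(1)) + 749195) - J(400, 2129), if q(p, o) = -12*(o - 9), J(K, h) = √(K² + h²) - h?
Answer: 750916 - √4692641 ≈ 7.4875e+5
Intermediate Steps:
N(x) = 44 - x (N(x) = 8 + (36 - x) = 44 - x)
q(p, o) = 108 - 12*o (q(p, o) = -12*(-9 + o) = 108 - 12*o)
(q(-354, N(1)) + 749195) - J(400, 2129) = ((108 - 12*(44 - 1*1)) + 749195) - (√(400² + 2129²) - 1*2129) = ((108 - 12*(44 - 1)) + 749195) - (√(160000 + 4532641) - 2129) = ((108 - 12*43) + 749195) - (√4692641 - 2129) = ((108 - 516) + 749195) - (-2129 + √4692641) = (-408 + 749195) + (2129 - √4692641) = 748787 + (2129 - √4692641) = 750916 - √4692641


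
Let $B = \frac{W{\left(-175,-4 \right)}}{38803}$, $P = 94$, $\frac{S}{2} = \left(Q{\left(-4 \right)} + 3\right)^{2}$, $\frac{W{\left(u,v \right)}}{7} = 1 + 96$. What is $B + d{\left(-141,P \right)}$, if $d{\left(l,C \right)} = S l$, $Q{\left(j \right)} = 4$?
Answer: $- \frac{536179175}{38803} \approx -13818.0$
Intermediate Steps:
$W{\left(u,v \right)} = 679$ ($W{\left(u,v \right)} = 7 \left(1 + 96\right) = 7 \cdot 97 = 679$)
$S = 98$ ($S = 2 \left(4 + 3\right)^{2} = 2 \cdot 7^{2} = 2 \cdot 49 = 98$)
$d{\left(l,C \right)} = 98 l$
$B = \frac{679}{38803} \approx 0.017499$
$B + d{\left(-141,P \right)} = \frac{679}{38803} + 98 \left(-141\right) = \frac{679}{38803} - 13818 = - \frac{536179175}{38803}$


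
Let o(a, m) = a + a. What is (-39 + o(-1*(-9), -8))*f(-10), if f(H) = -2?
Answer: 42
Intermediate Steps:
o(a, m) = 2*a
(-39 + o(-1*(-9), -8))*f(-10) = (-39 + 2*(-1*(-9)))*(-2) = (-39 + 2*9)*(-2) = (-39 + 18)*(-2) = -21*(-2) = 42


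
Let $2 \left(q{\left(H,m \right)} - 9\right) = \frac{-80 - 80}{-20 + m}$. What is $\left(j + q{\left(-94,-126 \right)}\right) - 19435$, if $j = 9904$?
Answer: $- \frac{695066}{73} \approx -9521.5$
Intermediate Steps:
$q{\left(H,m \right)} = 9 - \frac{80}{-20 + m}$ ($q{\left(H,m \right)} = 9 + \frac{\left(-80 - 80\right) \frac{1}{-20 + m}}{2} = 9 + \frac{\left(-160\right) \frac{1}{-20 + m}}{2} = 9 - \frac{80}{-20 + m}$)
$\left(j + q{\left(-94,-126 \right)}\right) - 19435 = \left(9904 + \frac{-260 + 9 \left(-126\right)}{-20 - 126}\right) - 19435 = \left(9904 + \frac{-260 - 1134}{-146}\right) - 19435 = \left(9904 - - \frac{697}{73}\right) - 19435 = \left(9904 + \frac{697}{73}\right) - 19435 = \frac{723689}{73} - 19435 = - \frac{695066}{73}$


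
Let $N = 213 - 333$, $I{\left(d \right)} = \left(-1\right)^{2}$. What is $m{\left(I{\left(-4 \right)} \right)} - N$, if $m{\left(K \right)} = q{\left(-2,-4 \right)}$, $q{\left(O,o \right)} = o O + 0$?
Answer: $128$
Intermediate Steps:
$I{\left(d \right)} = 1$
$q{\left(O,o \right)} = O o$ ($q{\left(O,o \right)} = O o + 0 = O o$)
$m{\left(K \right)} = 8$ ($m{\left(K \right)} = \left(-2\right) \left(-4\right) = 8$)
$N = -120$ ($N = 213 - 333 = -120$)
$m{\left(I{\left(-4 \right)} \right)} - N = 8 - -120 = 8 + 120 = 128$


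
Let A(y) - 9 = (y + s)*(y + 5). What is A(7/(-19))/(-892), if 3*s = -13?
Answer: 13837/966036 ≈ 0.014323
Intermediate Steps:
s = -13/3 (s = (⅓)*(-13) = -13/3 ≈ -4.3333)
A(y) = 9 + (5 + y)*(-13/3 + y) (A(y) = 9 + (y - 13/3)*(y + 5) = 9 + (-13/3 + y)*(5 + y) = 9 + (5 + y)*(-13/3 + y))
A(7/(-19))/(-892) = (-38/3 + (7/(-19))² + 2*(7/(-19))/3)/(-892) = (-38/3 + (7*(-1/19))² + 2*(7*(-1/19))/3)*(-1/892) = (-38/3 + (-7/19)² + (⅔)*(-7/19))*(-1/892) = (-38/3 + 49/361 - 14/57)*(-1/892) = -13837/1083*(-1/892) = 13837/966036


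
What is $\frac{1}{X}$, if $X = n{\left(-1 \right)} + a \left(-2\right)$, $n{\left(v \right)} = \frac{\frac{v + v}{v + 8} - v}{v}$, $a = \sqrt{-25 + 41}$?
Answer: $- \frac{7}{61} \approx -0.11475$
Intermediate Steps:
$a = 4$ ($a = \sqrt{16} = 4$)
$n{\left(v \right)} = \frac{- v + \frac{2 v}{8 + v}}{v}$ ($n{\left(v \right)} = \frac{\frac{2 v}{8 + v} - v}{v} = \frac{- v + \frac{2 v}{8 + v}}{v}$)
$X = - \frac{61}{7}$ ($X = \frac{-6 - -1}{8 - 1} + 4 \left(-2\right) = \frac{-6 + 1}{7} - 8 = \frac{1}{7} \left(-5\right) - 8 = - \frac{5}{7} - 8 = - \frac{61}{7} \approx -8.7143$)
$\frac{1}{X} = \frac{1}{- \frac{61}{7}} = - \frac{7}{61}$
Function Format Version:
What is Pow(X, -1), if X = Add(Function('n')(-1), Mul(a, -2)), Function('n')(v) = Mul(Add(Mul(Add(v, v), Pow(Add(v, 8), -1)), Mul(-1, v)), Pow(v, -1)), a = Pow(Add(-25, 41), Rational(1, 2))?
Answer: Rational(-7, 61) ≈ -0.11475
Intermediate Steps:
a = 4 (a = Pow(16, Rational(1, 2)) = 4)
Function('n')(v) = Mul(Pow(v, -1), Add(Mul(-1, v), Mul(2, v, Pow(Add(8, v), -1)))) (Function('n')(v) = Mul(Add(Mul(Mul(2, v), Pow(Add(8, v), -1)), Mul(-1, v)), Pow(v, -1)) = Mul(Add(Mul(2, v, Pow(Add(8, v), -1)), Mul(-1, v)), Pow(v, -1)) = Mul(Add(Mul(-1, v), Mul(2, v, Pow(Add(8, v), -1))), Pow(v, -1)) = Mul(Pow(v, -1), Add(Mul(-1, v), Mul(2, v, Pow(Add(8, v), -1)))))
X = Rational(-61, 7) (X = Add(Mul(Pow(Add(8, -1), -1), Add(-6, Mul(-1, -1))), Mul(4, -2)) = Add(Mul(Pow(7, -1), Add(-6, 1)), -8) = Add(Mul(Rational(1, 7), -5), -8) = Add(Rational(-5, 7), -8) = Rational(-61, 7) ≈ -8.7143)
Pow(X, -1) = Pow(Rational(-61, 7), -1) = Rational(-7, 61)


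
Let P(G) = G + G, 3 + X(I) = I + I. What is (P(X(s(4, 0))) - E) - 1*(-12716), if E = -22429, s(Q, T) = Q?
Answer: 35155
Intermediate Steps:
X(I) = -3 + 2*I (X(I) = -3 + (I + I) = -3 + 2*I)
P(G) = 2*G
(P(X(s(4, 0))) - E) - 1*(-12716) = (2*(-3 + 2*4) - 1*(-22429)) - 1*(-12716) = (2*(-3 + 8) + 22429) + 12716 = (2*5 + 22429) + 12716 = (10 + 22429) + 12716 = 22439 + 12716 = 35155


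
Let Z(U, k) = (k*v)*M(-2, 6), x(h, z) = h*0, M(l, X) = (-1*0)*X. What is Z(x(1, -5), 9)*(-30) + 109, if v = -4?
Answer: 109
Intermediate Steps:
M(l, X) = 0 (M(l, X) = 0*X = 0)
x(h, z) = 0
Z(U, k) = 0 (Z(U, k) = (k*(-4))*0 = -4*k*0 = 0)
Z(x(1, -5), 9)*(-30) + 109 = 0*(-30) + 109 = 0 + 109 = 109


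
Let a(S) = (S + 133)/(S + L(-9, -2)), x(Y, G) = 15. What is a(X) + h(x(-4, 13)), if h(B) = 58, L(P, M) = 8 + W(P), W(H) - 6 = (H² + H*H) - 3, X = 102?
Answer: 3237/55 ≈ 58.855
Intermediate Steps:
W(H) = 3 + 2*H² (W(H) = 6 + ((H² + H*H) - 3) = 6 + ((H² + H²) - 3) = 6 + (2*H² - 3) = 6 + (-3 + 2*H²) = 3 + 2*H²)
L(P, M) = 11 + 2*P² (L(P, M) = 8 + (3 + 2*P²) = 11 + 2*P²)
a(S) = (133 + S)/(173 + S) (a(S) = (S + 133)/(S + (11 + 2*(-9)²)) = (133 + S)/(S + (11 + 2*81)) = (133 + S)/(S + (11 + 162)) = (133 + S)/(S + 173) = (133 + S)/(173 + S))
a(X) + h(x(-4, 13)) = (133 + 102)/(173 + 102) + 58 = 235/275 + 58 = (1/275)*235 + 58 = 47/55 + 58 = 3237/55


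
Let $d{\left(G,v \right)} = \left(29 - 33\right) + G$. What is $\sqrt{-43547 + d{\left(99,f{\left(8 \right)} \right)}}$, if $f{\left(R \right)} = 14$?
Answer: $6 i \sqrt{1207} \approx 208.45 i$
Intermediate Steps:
$d{\left(G,v \right)} = -4 + G$
$\sqrt{-43547 + d{\left(99,f{\left(8 \right)} \right)}} = \sqrt{-43547 + \left(-4 + 99\right)} = \sqrt{-43547 + 95} = \sqrt{-43452} = 6 i \sqrt{1207}$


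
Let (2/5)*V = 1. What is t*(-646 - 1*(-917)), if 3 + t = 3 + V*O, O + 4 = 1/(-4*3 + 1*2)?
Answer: -11111/4 ≈ -2777.8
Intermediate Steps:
V = 5/2 (V = (5/2)*1 = 5/2 ≈ 2.5000)
O = -41/10 (O = -4 + 1/(-4*3 + 1*2) = -4 + 1/(-12 + 2) = -4 + 1/(-10) = -4 - ⅒ = -41/10 ≈ -4.1000)
t = -41/4 (t = -3 + (3 + (5/2)*(-41/10)) = -3 + (3 - 41/4) = -3 - 29/4 = -41/4 ≈ -10.250)
t*(-646 - 1*(-917)) = -41*(-646 - 1*(-917))/4 = -41*(-646 + 917)/4 = -41/4*271 = -11111/4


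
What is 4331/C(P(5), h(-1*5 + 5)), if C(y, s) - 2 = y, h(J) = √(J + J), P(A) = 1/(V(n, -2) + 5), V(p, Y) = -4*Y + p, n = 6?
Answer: 82289/39 ≈ 2110.0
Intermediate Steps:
V(p, Y) = p - 4*Y
P(A) = 1/19 (P(A) = 1/((6 - 4*(-2)) + 5) = 1/((6 + 8) + 5) = 1/(14 + 5) = 1/19)
h(J) = √2*√J (h(J) = √(2*J) = √2*√J)
C(y, s) = 2 + y
4331/C(P(5), h(-1*5 + 5)) = 4331/(2 + 1/19) = 4331/(39/19) = 4331*(19/39) = 82289/39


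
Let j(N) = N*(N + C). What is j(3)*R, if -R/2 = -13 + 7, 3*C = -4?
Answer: 60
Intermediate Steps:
C = -4/3 (C = (⅓)*(-4) = -4/3 ≈ -1.3333)
j(N) = N*(-4/3 + N) (j(N) = N*(N - 4/3) = N*(-4/3 + N))
R = 12 (R = -2*(-13 + 7) = -2*(-6) = 12)
j(3)*R = ((⅓)*3*(-4 + 3*3))*12 = ((⅓)*3*(-4 + 9))*12 = ((⅓)*3*5)*12 = 5*12 = 60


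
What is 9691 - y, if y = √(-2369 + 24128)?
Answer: 9691 - √21759 ≈ 9543.5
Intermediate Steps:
y = √21759 ≈ 147.51
9691 - y = 9691 - √21759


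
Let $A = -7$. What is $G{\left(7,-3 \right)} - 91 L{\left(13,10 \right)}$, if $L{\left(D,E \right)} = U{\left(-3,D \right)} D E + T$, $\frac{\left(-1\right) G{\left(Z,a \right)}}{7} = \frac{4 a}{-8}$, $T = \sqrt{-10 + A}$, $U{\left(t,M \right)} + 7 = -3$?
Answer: $\frac{236579}{2} - 91 i \sqrt{17} \approx 1.1829 \cdot 10^{5} - 375.2 i$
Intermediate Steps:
$U{\left(t,M \right)} = -10$ ($U{\left(t,M \right)} = -7 - 3 = -10$)
$T = i \sqrt{17}$ ($T = \sqrt{-10 - 7} = \sqrt{-17} = i \sqrt{17} \approx 4.1231 i$)
$G{\left(Z,a \right)} = \frac{7 a}{2}$ ($G{\left(Z,a \right)} = - 7 \frac{4 a}{-8} = - 7 \cdot 4 a \left(- \frac{1}{8}\right) = - 7 \left(- \frac{a}{2}\right) = \frac{7 a}{2}$)
$L{\left(D,E \right)} = i \sqrt{17} - 10 D E$ ($L{\left(D,E \right)} = - 10 D E + i \sqrt{17} = i \sqrt{17} - 10 D E$)
$G{\left(7,-3 \right)} - 91 L{\left(13,10 \right)} = \frac{7}{2} \left(-3\right) - 91 \left(i \sqrt{17} - 130 \cdot 10\right) = - \frac{21}{2} - 91 \left(i \sqrt{17} - 1300\right) = - \frac{21}{2} - 91 \left(-1300 + i \sqrt{17}\right) = - \frac{21}{2} + \left(118300 - 91 i \sqrt{17}\right) = \frac{236579}{2} - 91 i \sqrt{17}$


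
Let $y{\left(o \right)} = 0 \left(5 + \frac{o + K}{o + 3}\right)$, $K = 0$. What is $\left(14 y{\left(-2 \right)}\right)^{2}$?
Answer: $0$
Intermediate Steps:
$y{\left(o \right)} = 0$ ($y{\left(o \right)} = 0 \left(5 + \frac{o + 0}{o + 3}\right) = 0 \left(5 + \frac{o}{3 + o}\right) = 0$)
$\left(14 y{\left(-2 \right)}\right)^{2} = \left(14 \cdot 0\right)^{2} = 0^{2} = 0$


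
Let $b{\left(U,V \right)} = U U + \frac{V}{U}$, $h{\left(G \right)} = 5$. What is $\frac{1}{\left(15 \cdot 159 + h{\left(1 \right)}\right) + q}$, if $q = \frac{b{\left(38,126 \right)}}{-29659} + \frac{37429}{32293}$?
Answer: $\frac{18197783653}{43512906932972} \approx 0.00041822$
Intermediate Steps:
$b{\left(U,V \right)} = U^{2} + \frac{V}{U}$
$q = \frac{20204002302}{18197783653}$ ($q = \frac{\frac{1}{38} \left(126 + 38^{3}\right)}{-29659} + \frac{37429}{32293} = \frac{126 + 54872}{38} \left(- \frac{1}{29659}\right) + 37429 \cdot \frac{1}{32293} = \frac{1}{38} \cdot 54998 \left(- \frac{1}{29659}\right) + \frac{37429}{32293} = \frac{27499}{19} \left(- \frac{1}{29659}\right) + \frac{37429}{32293} = - \frac{27499}{563521} + \frac{37429}{32293} = \frac{20204002302}{18197783653} \approx 1.1102$)
$\frac{1}{\left(15 \cdot 159 + h{\left(1 \right)}\right) + q} = \frac{1}{\left(15 \cdot 159 + 5\right) + \frac{20204002302}{18197783653}} = \frac{1}{\left(2385 + 5\right) + \frac{20204002302}{18197783653}} = \frac{1}{2390 + \frac{20204002302}{18197783653}} = \frac{1}{\frac{43512906932972}{18197783653}} = \frac{18197783653}{43512906932972}$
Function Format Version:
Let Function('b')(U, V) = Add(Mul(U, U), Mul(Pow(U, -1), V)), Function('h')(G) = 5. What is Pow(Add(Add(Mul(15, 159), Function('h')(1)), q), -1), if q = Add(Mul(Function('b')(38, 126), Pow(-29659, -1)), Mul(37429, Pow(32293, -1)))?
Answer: Rational(18197783653, 43512906932972) ≈ 0.00041822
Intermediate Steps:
Function('b')(U, V) = Add(Pow(U, 2), Mul(V, Pow(U, -1)))
q = Rational(20204002302, 18197783653) (q = Add(Mul(Mul(Pow(38, -1), Add(126, Pow(38, 3))), Pow(-29659, -1)), Mul(37429, Pow(32293, -1))) = Add(Mul(Mul(Rational(1, 38), Add(126, 54872)), Rational(-1, 29659)), Mul(37429, Rational(1, 32293))) = Add(Mul(Mul(Rational(1, 38), 54998), Rational(-1, 29659)), Rational(37429, 32293)) = Add(Mul(Rational(27499, 19), Rational(-1, 29659)), Rational(37429, 32293)) = Add(Rational(-27499, 563521), Rational(37429, 32293)) = Rational(20204002302, 18197783653) ≈ 1.1102)
Pow(Add(Add(Mul(15, 159), Function('h')(1)), q), -1) = Pow(Add(Add(Mul(15, 159), 5), Rational(20204002302, 18197783653)), -1) = Pow(Add(Add(2385, 5), Rational(20204002302, 18197783653)), -1) = Pow(Add(2390, Rational(20204002302, 18197783653)), -1) = Pow(Rational(43512906932972, 18197783653), -1) = Rational(18197783653, 43512906932972)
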